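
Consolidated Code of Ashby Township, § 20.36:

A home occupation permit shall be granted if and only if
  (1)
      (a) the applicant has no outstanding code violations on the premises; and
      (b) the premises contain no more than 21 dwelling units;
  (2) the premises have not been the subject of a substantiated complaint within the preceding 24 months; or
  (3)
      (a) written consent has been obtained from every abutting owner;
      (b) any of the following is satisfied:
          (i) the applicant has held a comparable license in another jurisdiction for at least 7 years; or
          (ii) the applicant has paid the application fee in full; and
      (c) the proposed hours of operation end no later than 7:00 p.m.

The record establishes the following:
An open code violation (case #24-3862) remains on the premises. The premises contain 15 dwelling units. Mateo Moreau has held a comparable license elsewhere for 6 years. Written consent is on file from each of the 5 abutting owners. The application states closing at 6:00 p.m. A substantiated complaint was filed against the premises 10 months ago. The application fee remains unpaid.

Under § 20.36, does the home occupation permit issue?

(a) no code violations — not satisfied.
(b) ≤ 21 units — met.
(1): F AND T → false.
(2) no complaint in 24 mo. — fails.
(a) all abutters consent — holds.
(i) prior license ≥ 7 yr — not satisfied.
(ii) fee paid — not met.
(b): F OR F → false.
(c) closes by 7 p.m. — satisfied.
(3): T AND F AND T → false.
Overall = F OR F OR F = false.

No — denied.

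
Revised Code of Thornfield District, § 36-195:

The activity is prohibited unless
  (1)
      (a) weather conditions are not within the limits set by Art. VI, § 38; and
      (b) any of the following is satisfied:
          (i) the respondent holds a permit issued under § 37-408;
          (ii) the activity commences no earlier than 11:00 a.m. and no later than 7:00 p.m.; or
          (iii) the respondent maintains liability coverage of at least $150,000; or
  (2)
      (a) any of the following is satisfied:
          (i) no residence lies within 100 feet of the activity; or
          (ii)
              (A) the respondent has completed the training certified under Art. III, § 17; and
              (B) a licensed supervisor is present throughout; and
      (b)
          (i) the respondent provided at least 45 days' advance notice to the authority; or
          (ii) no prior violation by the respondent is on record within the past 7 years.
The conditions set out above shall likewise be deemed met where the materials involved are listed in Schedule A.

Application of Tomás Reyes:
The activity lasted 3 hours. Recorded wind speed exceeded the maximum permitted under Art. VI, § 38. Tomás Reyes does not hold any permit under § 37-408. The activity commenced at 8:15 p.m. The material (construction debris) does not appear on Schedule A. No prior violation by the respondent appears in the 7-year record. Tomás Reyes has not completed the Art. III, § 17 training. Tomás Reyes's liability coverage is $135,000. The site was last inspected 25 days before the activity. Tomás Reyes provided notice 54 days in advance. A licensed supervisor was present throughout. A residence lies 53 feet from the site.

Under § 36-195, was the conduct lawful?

(a) not (weather ok) — met.
(i) holds permit — not met.
(ii) start within hours — fails.
(iii) coverage ≥ $150,000 — not satisfied.
(b): F OR F OR F → false.
(1) = T AND F = false.
(i) no residence in 100 ft — fails.
(A) training certified — not met.
(B) supervisor present — holds.
(ii) = F AND T = false.
(a): F OR F → false.
(i) ≥45 days' notice — holds.
(ii) no prior violation — met.
(b): T OR T → true.
So (2) is not satisfied (F AND T).
Overall = F OR F = false.
Exception (Schedule A material) — not satisfied.
Result: main false OR exception false → false.

No — unlawful.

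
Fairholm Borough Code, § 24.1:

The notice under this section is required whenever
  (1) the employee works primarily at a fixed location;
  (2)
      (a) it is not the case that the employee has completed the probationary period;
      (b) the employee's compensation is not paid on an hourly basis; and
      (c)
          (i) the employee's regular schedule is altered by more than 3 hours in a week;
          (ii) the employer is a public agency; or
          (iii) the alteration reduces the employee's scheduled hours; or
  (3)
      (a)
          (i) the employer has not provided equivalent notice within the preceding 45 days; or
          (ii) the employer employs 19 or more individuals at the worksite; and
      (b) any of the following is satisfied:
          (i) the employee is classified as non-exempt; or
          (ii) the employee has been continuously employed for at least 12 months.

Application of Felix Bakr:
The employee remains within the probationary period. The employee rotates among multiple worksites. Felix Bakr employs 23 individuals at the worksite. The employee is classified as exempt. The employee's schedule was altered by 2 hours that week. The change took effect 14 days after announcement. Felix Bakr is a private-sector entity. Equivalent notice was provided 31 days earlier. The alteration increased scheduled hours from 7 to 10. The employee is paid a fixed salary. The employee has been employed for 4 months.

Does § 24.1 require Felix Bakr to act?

(1) fixed location — fails.
(a) not (past probation) — holds.
(b) not (hourly-paid) — met.
(i) schedule shift > 3h — not met.
(ii) public agency — not met.
(iii) hours reduced — not met.
So (c) is not satisfied (F OR F OR F).
(2): T AND T AND F → false.
(i) no recent notice — not met.
(ii) ≥ 19 at site — satisfied.
(a) = F OR T = true.
(i) non-exempt — not satisfied.
(ii) tenure ≥ 12 mo. — not met.
(b) = F OR F = false.
(3) = T AND F = false.
So Overall is not satisfied (F OR F OR F).

No — not required.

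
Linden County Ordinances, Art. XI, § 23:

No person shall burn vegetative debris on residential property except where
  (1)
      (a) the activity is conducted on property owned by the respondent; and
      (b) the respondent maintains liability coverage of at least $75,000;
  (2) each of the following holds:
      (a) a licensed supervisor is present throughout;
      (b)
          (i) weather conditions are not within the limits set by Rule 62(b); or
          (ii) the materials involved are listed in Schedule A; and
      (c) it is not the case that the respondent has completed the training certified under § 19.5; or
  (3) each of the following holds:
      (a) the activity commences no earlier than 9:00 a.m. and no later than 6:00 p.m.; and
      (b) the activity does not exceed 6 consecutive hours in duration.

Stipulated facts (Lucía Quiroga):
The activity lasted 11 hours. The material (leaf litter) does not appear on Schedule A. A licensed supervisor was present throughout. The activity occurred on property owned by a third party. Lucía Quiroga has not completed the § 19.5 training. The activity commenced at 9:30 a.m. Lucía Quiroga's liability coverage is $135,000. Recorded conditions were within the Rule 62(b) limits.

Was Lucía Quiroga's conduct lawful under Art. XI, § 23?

(a) own property — not met.
(b) coverage ≥ $75,000 — met.
So (1) is not satisfied (F AND T).
(a) supervisor present — satisfied.
(i) not (weather ok) — fails.
(ii) Schedule A material — not satisfied.
(b) = F OR F = false.
(c) not (training certified) — satisfied.
So (2) is not satisfied (T AND F AND T).
(a) start within hours — met.
(b) ≤ 6 hrs duration — not met.
(3): T AND F → false.
So Overall is not satisfied (F OR F OR F).

No — unlawful.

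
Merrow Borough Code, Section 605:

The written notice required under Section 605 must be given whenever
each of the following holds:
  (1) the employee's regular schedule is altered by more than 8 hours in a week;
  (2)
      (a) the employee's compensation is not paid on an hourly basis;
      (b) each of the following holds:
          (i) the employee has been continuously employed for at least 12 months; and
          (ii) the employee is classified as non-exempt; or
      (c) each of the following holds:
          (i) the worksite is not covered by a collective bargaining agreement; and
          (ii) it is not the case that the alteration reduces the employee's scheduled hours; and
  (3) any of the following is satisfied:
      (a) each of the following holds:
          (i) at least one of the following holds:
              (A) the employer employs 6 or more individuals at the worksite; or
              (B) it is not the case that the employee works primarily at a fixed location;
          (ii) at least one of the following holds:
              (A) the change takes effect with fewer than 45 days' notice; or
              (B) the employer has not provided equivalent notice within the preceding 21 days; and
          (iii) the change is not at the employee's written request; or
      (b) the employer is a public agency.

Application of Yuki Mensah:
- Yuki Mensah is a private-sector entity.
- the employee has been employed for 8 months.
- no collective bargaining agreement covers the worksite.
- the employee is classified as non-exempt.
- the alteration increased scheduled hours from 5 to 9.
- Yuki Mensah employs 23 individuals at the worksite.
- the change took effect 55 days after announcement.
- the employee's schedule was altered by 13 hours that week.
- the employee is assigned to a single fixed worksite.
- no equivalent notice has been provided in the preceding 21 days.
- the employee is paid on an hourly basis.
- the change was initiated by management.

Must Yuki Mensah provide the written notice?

Yes — required.

(1) schedule shift > 8h — met.
(a) not (hourly-paid) — fails.
(i) tenure ≥ 12 mo. — fails.
(ii) non-exempt — satisfied.
(b): F AND T → false.
(i) no CBA — holds.
(ii) not (hours reduced) — met.
(c): T AND T → true.
So (2) is satisfied (F OR F OR T).
(A) ≥ 6 at site — met.
(B) not (fixed location) — fails.
(i): T OR F → true.
(A) < 45 days' notice — not met.
(B) no recent notice — met.
So (ii) is satisfied (F OR T).
(iii) not employee-requested — holds.
(a): T AND T AND T → true.
(b) public agency — not satisfied.
(3): T OR F → true.
Overall = T AND T AND T = true.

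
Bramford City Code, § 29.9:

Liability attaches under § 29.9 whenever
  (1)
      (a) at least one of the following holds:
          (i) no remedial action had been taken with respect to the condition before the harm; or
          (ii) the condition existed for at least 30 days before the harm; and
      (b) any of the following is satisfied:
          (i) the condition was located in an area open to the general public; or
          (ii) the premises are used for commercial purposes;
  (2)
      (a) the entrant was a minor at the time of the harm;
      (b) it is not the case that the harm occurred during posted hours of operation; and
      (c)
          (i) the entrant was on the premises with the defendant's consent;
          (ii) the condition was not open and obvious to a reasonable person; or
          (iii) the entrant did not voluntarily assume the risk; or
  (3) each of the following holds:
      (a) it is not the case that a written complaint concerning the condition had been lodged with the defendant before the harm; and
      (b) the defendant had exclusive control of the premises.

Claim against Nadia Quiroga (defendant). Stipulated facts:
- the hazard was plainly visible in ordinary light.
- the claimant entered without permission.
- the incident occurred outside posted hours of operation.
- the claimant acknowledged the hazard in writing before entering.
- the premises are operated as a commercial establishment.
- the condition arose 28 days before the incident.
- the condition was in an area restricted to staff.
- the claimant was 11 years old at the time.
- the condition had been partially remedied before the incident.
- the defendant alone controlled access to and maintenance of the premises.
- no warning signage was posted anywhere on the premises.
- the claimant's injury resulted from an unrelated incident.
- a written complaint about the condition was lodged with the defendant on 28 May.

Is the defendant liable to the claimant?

No — not liable.

(i) no remedial action — fails.
(ii) condition ≥30 days old — fails.
So (a) is not satisfied (F OR F).
(i) public area — not met.
(ii) commercial use — satisfied.
(b): F OR T → true.
So (1) is not satisfied (F AND T).
(a) entrant a minor — satisfied.
(b) not (during posted hours) — satisfied.
(i) consent to enter — not met.
(ii) not open/obvious — not met.
(iii) no assumed risk — not satisfied.
So (c) is not satisfied (F OR F OR F).
(2) = T AND T AND F = false.
(a) not (complaint lodged) — not satisfied.
(b) exclusive control — met.
(3) = F AND T = false.
So Overall is not satisfied (F OR F OR F).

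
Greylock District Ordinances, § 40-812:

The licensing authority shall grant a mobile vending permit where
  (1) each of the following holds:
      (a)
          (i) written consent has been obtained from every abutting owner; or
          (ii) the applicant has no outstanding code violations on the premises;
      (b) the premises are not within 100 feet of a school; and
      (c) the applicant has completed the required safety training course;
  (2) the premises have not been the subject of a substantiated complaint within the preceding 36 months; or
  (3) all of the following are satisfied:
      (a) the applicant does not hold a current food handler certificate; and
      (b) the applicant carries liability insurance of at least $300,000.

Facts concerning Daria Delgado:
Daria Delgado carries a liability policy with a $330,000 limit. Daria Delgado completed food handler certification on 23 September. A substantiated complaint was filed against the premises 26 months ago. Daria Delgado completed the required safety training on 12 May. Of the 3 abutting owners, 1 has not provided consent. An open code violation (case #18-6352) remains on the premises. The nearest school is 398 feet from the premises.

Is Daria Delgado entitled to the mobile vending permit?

No — denied.

(i) all abutters consent — not met.
(ii) no code violations — not satisfied.
So (a) is not satisfied (F OR F).
(b) ≥100 ft from school — met.
(c) safety training — satisfied.
(1) = F AND T AND T = false.
(2) no complaint in 36 mo. — not satisfied.
(a) not (food handler cert.) — fails.
(b) insurance ≥ $300,000 — holds.
(3): F AND T → false.
Overall = F OR F OR F = false.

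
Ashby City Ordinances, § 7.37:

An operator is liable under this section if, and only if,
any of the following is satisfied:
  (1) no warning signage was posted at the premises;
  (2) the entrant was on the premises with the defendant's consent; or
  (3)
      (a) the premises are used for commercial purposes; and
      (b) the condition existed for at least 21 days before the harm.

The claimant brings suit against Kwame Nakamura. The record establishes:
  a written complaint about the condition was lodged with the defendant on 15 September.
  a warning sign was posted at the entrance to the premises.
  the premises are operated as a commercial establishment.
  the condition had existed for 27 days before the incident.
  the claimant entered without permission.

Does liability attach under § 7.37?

Yes — liable.

(1) no signage posted — not satisfied.
(2) consent to enter — not met.
(a) commercial use — holds.
(b) condition ≥21 days old — satisfied.
(3) = T AND T = true.
Overall: F OR F OR T → true.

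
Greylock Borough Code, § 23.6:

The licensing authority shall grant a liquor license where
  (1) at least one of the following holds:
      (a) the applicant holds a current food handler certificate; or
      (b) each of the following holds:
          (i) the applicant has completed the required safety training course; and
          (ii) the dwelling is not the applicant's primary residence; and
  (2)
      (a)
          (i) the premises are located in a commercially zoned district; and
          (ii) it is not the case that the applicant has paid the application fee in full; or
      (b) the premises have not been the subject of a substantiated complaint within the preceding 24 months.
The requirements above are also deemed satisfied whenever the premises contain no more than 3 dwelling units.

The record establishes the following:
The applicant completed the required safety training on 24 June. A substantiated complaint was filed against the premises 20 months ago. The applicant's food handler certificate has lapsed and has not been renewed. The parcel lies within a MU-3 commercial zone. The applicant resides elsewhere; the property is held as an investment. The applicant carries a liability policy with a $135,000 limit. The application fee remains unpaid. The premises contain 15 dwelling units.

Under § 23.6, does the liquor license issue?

Yes — granted.

(a) food handler cert. — not satisfied.
(i) safety training — satisfied.
(ii) not (primary residence) — holds.
So (b) is satisfied (T AND T).
So (1) is satisfied (F OR T).
(i) commercially zoned — holds.
(ii) not (fee paid) — holds.
So (a) is satisfied (T AND T).
(b) no complaint in 24 mo. — fails.
(2): T OR F → true.
So Overall is satisfied (T AND T).
Exception (≤ 3 units) — not satisfied.
Result: main true OR exception false → true.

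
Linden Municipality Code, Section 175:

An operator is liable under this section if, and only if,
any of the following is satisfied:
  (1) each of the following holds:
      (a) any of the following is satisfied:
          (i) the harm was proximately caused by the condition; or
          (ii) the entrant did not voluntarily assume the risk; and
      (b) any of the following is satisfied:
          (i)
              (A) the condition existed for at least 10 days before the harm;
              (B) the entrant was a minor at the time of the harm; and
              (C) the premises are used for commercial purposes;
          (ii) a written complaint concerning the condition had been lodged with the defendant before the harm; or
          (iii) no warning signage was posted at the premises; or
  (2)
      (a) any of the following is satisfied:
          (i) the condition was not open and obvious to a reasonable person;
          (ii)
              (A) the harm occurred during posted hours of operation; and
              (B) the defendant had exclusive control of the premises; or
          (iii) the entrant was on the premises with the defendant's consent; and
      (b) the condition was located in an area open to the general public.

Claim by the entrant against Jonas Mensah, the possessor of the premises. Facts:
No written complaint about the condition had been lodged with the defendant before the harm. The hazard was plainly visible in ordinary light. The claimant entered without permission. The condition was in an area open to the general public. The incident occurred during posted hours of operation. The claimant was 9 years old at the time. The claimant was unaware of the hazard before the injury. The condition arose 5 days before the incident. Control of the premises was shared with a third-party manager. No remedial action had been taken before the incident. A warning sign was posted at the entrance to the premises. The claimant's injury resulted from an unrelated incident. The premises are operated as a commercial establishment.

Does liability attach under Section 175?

(i) proximate cause — not met.
(ii) no assumed risk — satisfied.
So (a) is satisfied (F OR T).
(A) condition ≥10 days old — not satisfied.
(B) entrant a minor — met.
(C) commercial use — met.
(i) = F AND T AND T = false.
(ii) complaint lodged — not satisfied.
(iii) no signage posted — fails.
So (b) is not satisfied (F OR F OR F).
(1): T AND F → false.
(i) not open/obvious — not met.
(A) during posted hours — satisfied.
(B) exclusive control — not met.
So (ii) is not satisfied (T AND F).
(iii) consent to enter — fails.
So (a) is not satisfied (F OR F OR F).
(b) public area — holds.
(2) = F AND T = false.
So Overall is not satisfied (F OR F).

No — not liable.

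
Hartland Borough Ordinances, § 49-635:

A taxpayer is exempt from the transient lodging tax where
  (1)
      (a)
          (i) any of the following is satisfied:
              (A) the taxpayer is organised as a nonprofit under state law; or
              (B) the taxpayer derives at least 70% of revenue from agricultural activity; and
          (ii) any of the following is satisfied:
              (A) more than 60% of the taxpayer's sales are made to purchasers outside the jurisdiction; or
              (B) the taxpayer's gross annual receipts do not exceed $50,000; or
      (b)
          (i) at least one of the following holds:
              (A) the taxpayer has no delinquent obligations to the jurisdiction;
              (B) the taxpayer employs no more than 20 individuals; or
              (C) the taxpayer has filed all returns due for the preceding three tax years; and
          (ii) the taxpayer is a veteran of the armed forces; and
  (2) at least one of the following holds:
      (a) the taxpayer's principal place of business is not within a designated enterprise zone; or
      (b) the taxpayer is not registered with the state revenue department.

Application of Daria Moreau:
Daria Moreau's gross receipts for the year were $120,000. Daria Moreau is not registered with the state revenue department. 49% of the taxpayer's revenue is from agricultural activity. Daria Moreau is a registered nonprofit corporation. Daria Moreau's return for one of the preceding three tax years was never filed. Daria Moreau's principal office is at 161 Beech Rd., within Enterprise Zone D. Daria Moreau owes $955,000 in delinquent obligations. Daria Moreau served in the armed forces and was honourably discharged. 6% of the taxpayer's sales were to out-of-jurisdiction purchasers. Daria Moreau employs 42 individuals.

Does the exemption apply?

No — not exempt.

(A) nonprofit — satisfied.
(B) ≥70% agricultural — not satisfied.
(i): T OR F → true.
(A) >60% out-of-jur. sales — not met.
(B) receipts ≤ $50,000 — not satisfied.
(ii): F OR F → false.
So (a) is not satisfied (T AND F).
(A) no delinquency — not satisfied.
(B) ≤ 20 employees — not satisfied.
(C) returns current — not met.
(i): F OR F OR F → false.
(ii) veteran — met.
(b) = F AND T = false.
(1) = F OR F = false.
(a) not (in enterprise zone) — fails.
(b) not (state-registered) — met.
(2): F OR T → true.
Overall: F AND T → false.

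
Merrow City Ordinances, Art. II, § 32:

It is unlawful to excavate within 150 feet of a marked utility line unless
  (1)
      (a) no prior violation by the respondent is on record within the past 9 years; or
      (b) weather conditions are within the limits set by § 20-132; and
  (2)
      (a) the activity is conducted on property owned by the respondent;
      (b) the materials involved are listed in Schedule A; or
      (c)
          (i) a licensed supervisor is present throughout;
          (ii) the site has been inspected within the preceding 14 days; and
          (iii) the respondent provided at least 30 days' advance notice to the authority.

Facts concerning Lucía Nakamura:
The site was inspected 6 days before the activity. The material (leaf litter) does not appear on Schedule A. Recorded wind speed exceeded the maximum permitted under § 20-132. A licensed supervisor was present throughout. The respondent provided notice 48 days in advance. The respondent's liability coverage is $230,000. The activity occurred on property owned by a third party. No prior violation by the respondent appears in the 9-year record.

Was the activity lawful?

(a) no prior violation — met.
(b) weather ok — not met.
(1): T OR F → true.
(a) own property — not satisfied.
(b) Schedule A material — not met.
(i) supervisor present — holds.
(ii) site inspected — satisfied.
(iii) ≥30 days' notice — satisfied.
(c): T AND T AND T → true.
(2): F OR F OR T → true.
So Overall is satisfied (T AND T).

Yes — lawful.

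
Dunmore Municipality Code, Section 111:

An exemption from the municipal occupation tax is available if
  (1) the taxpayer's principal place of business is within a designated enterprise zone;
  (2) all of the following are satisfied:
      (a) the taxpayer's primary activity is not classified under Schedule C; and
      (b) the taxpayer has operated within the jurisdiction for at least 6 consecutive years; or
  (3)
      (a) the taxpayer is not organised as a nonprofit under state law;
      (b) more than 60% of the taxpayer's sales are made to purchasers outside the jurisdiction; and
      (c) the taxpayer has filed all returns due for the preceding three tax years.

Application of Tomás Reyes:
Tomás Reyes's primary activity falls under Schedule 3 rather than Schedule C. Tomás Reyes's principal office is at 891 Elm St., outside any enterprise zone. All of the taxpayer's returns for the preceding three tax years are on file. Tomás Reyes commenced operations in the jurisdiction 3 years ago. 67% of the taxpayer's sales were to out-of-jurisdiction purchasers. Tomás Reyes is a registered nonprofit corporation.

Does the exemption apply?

No — not exempt.

(1) in enterprise zone — fails.
(a) not (Schedule C activity) — satisfied.
(b) ≥ 6 yrs in jurisdiction — not satisfied.
(2) = T AND F = false.
(a) not (nonprofit) — fails.
(b) >60% out-of-jur. sales — holds.
(c) returns current — satisfied.
(3): F AND T AND T → false.
Overall: F OR F OR F → false.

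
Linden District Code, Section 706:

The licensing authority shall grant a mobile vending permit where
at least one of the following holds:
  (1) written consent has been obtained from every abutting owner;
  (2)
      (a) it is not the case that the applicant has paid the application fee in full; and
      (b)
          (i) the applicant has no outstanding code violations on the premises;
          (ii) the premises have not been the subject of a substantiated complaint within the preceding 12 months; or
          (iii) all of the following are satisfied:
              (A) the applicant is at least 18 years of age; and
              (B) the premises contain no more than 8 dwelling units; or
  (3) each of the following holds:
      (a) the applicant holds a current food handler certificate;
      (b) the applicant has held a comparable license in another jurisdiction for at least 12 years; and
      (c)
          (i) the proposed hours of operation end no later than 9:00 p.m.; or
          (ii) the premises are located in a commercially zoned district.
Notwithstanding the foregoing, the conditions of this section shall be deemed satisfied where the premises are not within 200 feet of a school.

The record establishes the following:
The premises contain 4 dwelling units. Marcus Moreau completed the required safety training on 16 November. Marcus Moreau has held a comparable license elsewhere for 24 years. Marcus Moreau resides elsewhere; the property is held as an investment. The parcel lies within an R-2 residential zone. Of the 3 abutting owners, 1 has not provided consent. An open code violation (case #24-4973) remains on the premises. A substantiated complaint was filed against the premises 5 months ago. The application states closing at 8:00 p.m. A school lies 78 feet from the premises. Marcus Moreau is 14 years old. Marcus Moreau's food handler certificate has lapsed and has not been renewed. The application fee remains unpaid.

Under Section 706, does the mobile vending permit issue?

(1) all abutters consent — fails.
(a) not (fee paid) — satisfied.
(i) no code violations — not satisfied.
(ii) no complaint in 12 mo. — not met.
(A) age ≥ 18 — fails.
(B) ≤ 8 units — holds.
(iii): F AND T → false.
(b) = F OR F OR F = false.
So (2) is not satisfied (T AND F).
(a) food handler cert. — fails.
(b) prior license ≥ 12 yr — met.
(i) closes by 9 p.m. — holds.
(ii) commercially zoned — not met.
So (c) is satisfied (T OR F).
(3): F AND T AND T → false.
Overall: F OR F OR F → false.
Exception (≥200 ft from school) — not satisfied.
Result: main false OR exception false → false.

No — denied.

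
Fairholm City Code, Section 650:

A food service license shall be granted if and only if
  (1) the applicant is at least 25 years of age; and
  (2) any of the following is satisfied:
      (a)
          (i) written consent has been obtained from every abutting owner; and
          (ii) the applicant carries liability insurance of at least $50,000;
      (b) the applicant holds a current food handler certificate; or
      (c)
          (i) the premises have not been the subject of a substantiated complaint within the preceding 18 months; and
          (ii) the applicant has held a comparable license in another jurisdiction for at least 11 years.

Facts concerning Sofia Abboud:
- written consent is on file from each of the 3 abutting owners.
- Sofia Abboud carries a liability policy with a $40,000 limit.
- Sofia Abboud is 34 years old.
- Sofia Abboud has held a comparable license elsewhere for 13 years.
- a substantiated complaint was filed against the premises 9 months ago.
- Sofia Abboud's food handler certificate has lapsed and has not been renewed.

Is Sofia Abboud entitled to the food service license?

No — denied.

(1) age ≥ 25 — holds.
(i) all abutters consent — met.
(ii) insurance ≥ $50,000 — not met.
(a) = T AND F = false.
(b) food handler cert. — not satisfied.
(i) no complaint in 18 mo. — fails.
(ii) prior license ≥ 11 yr — satisfied.
(c) = F AND T = false.
So (2) is not satisfied (F OR F OR F).
Overall: T AND F → false.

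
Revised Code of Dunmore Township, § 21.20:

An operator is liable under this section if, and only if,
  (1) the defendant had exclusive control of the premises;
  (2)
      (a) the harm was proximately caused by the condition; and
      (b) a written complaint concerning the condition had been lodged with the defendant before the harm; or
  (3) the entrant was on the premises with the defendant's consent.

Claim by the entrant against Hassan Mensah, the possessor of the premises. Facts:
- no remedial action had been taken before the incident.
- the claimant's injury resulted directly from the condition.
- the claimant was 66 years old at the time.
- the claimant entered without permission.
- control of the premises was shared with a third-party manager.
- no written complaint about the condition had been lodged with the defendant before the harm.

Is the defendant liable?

(1) exclusive control — not met.
(a) proximate cause — holds.
(b) complaint lodged — not met.
(2): T AND F → false.
(3) consent to enter — not met.
So Overall is not satisfied (F OR F OR F).

No — not liable.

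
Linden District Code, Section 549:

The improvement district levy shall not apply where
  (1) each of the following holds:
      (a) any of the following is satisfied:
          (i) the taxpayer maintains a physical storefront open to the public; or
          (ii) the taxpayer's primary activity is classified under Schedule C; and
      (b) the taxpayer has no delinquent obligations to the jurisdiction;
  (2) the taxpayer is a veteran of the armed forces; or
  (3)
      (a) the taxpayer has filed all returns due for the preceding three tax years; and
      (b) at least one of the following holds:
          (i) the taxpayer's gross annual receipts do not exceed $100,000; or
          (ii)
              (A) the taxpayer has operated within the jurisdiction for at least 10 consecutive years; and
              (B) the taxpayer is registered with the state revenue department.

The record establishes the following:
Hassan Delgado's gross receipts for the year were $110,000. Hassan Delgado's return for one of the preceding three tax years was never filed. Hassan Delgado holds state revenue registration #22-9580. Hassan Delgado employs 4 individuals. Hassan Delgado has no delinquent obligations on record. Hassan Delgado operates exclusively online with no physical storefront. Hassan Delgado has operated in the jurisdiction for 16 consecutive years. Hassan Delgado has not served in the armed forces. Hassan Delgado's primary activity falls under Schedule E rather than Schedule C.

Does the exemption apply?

(i) has storefront — not satisfied.
(ii) Schedule C activity — fails.
(a): F OR F → false.
(b) no delinquency — satisfied.
(1) = F AND T = false.
(2) veteran — not satisfied.
(a) returns current — fails.
(i) receipts ≤ $100,000 — not satisfied.
(A) ≥ 10 yrs in jurisdiction — holds.
(B) state-registered — holds.
(ii): T AND T → true.
(b) = F OR T = true.
(3): F AND T → false.
Overall = F OR F OR F = false.

No — not exempt.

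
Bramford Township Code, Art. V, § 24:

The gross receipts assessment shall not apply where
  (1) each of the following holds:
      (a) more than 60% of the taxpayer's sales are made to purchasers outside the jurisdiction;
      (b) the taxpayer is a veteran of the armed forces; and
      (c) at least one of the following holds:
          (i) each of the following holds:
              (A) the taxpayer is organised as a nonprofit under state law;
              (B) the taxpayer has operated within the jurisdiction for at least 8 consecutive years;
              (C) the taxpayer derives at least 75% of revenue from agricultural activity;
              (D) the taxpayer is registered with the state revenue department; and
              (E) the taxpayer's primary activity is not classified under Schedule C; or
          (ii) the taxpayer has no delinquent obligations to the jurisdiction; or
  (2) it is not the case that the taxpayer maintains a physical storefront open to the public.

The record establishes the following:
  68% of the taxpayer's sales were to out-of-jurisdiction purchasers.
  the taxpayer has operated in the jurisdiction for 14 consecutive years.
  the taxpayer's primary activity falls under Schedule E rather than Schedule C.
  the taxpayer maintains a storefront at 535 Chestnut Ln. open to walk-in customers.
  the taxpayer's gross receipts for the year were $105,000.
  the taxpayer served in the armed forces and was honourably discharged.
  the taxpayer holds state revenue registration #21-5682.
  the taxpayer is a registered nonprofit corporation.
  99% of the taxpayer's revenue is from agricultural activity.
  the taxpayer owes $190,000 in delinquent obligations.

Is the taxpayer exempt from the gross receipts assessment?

(a) >60% out-of-jur. sales — met.
(b) veteran — holds.
(A) nonprofit — met.
(B) ≥ 8 yrs in jurisdiction — met.
(C) ≥75% agricultural — met.
(D) state-registered — satisfied.
(E) not (Schedule C activity) — met.
So (i) is satisfied (T AND T AND T AND T AND T).
(ii) no delinquency — not met.
So (c) is satisfied (T OR F).
(1) = T AND T AND T = true.
(2) not (has storefront) — fails.
Overall: T OR F → true.

Yes — exempt.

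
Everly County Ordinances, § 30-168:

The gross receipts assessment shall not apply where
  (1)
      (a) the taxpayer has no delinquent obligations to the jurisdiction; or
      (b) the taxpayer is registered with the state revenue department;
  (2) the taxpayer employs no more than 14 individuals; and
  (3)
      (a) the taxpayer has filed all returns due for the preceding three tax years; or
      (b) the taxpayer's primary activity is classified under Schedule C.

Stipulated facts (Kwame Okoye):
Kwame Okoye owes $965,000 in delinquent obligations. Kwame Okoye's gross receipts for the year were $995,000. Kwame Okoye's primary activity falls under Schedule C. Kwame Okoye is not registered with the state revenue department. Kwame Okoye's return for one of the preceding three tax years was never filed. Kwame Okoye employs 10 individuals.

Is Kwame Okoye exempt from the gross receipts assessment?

No — not exempt.

(a) no delinquency — not satisfied.
(b) state-registered — not satisfied.
(1) = F OR F = false.
(2) ≤ 14 employees — met.
(a) returns current — not satisfied.
(b) Schedule C activity — met.
So (3) is satisfied (F OR T).
So Overall is not satisfied (F AND T AND T).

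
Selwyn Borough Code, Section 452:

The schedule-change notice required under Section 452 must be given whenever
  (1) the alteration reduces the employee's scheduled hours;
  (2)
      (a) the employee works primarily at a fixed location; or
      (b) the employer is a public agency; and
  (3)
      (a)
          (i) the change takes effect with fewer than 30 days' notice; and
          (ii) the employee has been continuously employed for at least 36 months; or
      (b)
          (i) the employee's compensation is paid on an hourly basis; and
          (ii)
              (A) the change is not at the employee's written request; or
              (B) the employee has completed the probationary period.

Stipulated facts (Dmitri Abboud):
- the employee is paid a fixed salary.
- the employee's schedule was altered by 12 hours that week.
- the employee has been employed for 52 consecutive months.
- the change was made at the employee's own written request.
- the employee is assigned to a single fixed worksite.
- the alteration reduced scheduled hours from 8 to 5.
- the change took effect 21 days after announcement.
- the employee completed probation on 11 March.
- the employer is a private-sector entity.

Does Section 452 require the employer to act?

Yes — required.

(1) hours reduced — met.
(a) fixed location — met.
(b) public agency — not satisfied.
(2): T OR F → true.
(i) < 30 days' notice — holds.
(ii) tenure ≥ 36 mo. — met.
(a): T AND T → true.
(i) hourly-paid — not met.
(A) not employee-requested — not satisfied.
(B) past probation — holds.
(ii): F OR T → true.
So (b) is not satisfied (F AND T).
So (3) is satisfied (T OR F).
Overall: T AND T AND T → true.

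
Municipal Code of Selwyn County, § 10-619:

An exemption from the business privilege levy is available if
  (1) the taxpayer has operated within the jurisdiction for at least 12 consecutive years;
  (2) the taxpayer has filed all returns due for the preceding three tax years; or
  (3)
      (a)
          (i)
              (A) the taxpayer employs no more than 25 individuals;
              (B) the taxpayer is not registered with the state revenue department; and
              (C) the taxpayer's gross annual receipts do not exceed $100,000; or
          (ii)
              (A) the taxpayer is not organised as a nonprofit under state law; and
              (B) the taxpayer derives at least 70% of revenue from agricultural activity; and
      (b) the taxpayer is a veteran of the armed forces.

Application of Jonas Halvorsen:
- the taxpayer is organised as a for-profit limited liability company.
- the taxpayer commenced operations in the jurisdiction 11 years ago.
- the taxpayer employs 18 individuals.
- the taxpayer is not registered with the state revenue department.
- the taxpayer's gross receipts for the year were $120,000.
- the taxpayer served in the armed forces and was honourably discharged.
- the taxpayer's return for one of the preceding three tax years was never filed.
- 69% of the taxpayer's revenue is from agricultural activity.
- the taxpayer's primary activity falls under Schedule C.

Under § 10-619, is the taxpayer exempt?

(1) ≥ 12 yrs in jurisdiction — not satisfied.
(2) returns current — not satisfied.
(A) ≤ 25 employees — holds.
(B) not (state-registered) — satisfied.
(C) receipts ≤ $100,000 — not met.
So (i) is not satisfied (T AND T AND F).
(A) not (nonprofit) — met.
(B) ≥70% agricultural — not satisfied.
So (ii) is not satisfied (T AND F).
(a) = F OR F = false.
(b) veteran — met.
So (3) is not satisfied (F AND T).
Overall = F OR F OR F = false.

No — not exempt.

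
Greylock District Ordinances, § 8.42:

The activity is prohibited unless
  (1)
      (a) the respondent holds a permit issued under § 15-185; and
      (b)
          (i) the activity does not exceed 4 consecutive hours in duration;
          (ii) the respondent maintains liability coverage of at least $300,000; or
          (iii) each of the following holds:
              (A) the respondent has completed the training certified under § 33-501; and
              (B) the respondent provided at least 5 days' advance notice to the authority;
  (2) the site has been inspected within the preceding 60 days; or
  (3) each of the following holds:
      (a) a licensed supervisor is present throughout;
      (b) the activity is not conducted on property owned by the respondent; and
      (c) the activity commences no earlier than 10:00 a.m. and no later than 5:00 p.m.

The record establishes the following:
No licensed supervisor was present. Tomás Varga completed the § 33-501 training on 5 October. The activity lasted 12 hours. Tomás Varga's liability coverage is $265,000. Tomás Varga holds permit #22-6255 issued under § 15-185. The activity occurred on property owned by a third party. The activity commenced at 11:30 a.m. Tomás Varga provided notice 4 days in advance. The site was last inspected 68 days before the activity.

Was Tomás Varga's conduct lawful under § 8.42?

(a) holds permit — satisfied.
(i) ≤ 4 hrs duration — not satisfied.
(ii) coverage ≥ $300,000 — fails.
(A) training certified — met.
(B) ≥5 days' notice — fails.
(iii): T AND F → false.
(b) = F OR F OR F = false.
(1) = T AND F = false.
(2) site inspected — fails.
(a) supervisor present — not met.
(b) not (own property) — holds.
(c) start within hours — met.
So (3) is not satisfied (F AND T AND T).
Overall: F OR F OR F → false.

No — unlawful.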